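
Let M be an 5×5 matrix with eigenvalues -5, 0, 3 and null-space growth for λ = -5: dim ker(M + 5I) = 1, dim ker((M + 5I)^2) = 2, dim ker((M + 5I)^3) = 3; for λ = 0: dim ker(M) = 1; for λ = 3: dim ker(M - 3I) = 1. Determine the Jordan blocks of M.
Jordan blocks: (-5, 3), (0, 1), (3, 1)

λ = -5: successive nullity increments [1, 1, 1] count blocks of size ≥ k; block sizes are [3].
λ = 0: successive nullity increments [1] count blocks of size ≥ k; block sizes are [1].
λ = 3: successive nullity increments [1] count blocks of size ≥ k; block sizes are [1].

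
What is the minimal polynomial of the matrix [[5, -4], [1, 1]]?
m_A(x) = (x - 3)^2

The characteristic polynomial factors as (x - 3)^2. The minimal polynomial is ∏(x - λ)^{k_λ} where k_λ is the size of the largest Jordan block at λ.

For λ = 3: rank(A - 3I) = 1, and the largest Jordan block has size 2 (the smallest k with rank((A - 3I)^k) = rank((A - 3I)^(k+1))).

So m_A(x) = (x - 3)^2.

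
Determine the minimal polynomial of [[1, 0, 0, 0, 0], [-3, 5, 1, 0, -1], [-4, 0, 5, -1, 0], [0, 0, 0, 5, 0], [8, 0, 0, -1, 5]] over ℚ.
m_A(x) = (x - 5)^2(x - 1)

The characteristic polynomial factors as (x - 5)^4(x - 1). The minimal polynomial is ∏(x - λ)^{k_λ} where k_λ is the size of the largest Jordan block at λ.

For λ = 1: rank(A - I) = 4, and the largest Jordan block has size 1 (the smallest k with rank((A - I)^k) = rank((A - I)^(k+1))).
For λ = 5: rank(A - 5I) = 3, and the largest Jordan block has size 2 (the smallest k with rank((A - 5I)^k) = rank((A - 5I)^(k+1))).

So m_A(x) = (x - 5)^2(x - 1).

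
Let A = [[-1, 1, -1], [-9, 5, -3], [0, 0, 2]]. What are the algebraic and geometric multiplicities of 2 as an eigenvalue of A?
algebraic multiplicity 3, geometric multiplicity 2

The characteristic polynomial is (x - 2)^3, so the factor x - 2 appears with exponent 3: the algebraic multiplicity is 3.

rank(A - 2I) = 1, so the eigenspace has dimension 3 - 1 = 2: the geometric multiplicity is 2.

Since 2 < 3, A is not diagonalizable.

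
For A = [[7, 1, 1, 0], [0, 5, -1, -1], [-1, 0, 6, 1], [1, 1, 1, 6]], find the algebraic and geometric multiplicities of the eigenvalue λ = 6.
The characteristic polynomial is (x - 6)^4, so the factor x - 6 appears with exponent 4: the algebraic multiplicity is 4.

rank(A - 6I) = 2, so the eigenspace has dimension 4 - 2 = 2: the geometric multiplicity is 2.

Since 2 < 4, A is not diagonalizable.

algebraic multiplicity 4, geometric multiplicity 2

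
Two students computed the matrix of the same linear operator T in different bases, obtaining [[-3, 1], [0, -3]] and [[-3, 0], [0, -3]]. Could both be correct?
Both have characteristic polynomial (x + 3)^2, but the minimal polynomial of A is (x + 3)^2 while the minimal polynomial of B is x + 3. The minimal polynomial is a similarity invariant, so A and B are not similar.

No.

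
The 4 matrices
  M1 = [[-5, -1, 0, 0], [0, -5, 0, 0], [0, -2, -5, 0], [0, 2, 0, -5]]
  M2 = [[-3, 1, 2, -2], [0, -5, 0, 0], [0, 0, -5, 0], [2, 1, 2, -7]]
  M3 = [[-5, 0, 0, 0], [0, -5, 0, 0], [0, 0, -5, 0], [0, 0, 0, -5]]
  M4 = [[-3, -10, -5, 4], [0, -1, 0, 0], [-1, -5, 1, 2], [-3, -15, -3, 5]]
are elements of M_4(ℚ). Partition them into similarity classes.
Characteristic polynomials: χ_{M1} = (x + 5)^4, χ_{M2} = (x + 5)^4, χ_{M3} = (x + 5)^4, χ_{M4} = (x - 2)^2(x + 1)^2.

{M1, M2}: invariant factors x + 5, x + 5, (x + 5)^2.

{M3}: invariant factors x + 5, x + 5, x + 5, x + 5.

{M4}: invariant factors x + 1, (x - 2)^2(x + 1).

Matrices are similar if and only if their invariant-factor lists agree; the partition into similarity classes is {M1, M2}, {M3}, {M4}.

3 classes: {M1, M2}, {M3}, {M4}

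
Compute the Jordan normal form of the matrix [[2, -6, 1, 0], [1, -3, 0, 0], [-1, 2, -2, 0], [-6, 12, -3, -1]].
J = [[-1, 1, 0, 0], [0, -1, 1, 0], [0, 0, -1, 0], [0, 0, 0, -1]]

The characteristic polynomial is det(xI - A) = (x + 1)^4, so the eigenvalues are -1 (algebraic multiplicity 4).

For λ = -1: rank(A + I) = 2, rank((A + I)^2) = 1, rank((A + I)^3) = 0. The eigenspace has dimension 4 - 2 = 2, so there are 2 Jordan blocks; the rank sequence gives block sizes [3, 1].

Assembling the blocks gives the Jordan form J above.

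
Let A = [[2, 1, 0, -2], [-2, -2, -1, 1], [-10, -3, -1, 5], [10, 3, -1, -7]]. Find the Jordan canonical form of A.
The characteristic polynomial is det(xI - A) = (x + 2)^4, so the eigenvalues are -2 (algebraic multiplicity 4).

For λ = -2: rank(A + 2I) = 2, rank((A + 2I)^2) = 1, rank((A + 2I)^3) = 0. The eigenspace has dimension 4 - 2 = 2, so there are 2 Jordan blocks; the rank sequence gives block sizes [3, 1].

Assembling the blocks gives the Jordan form J above.

J = [[-2, 1, 0, 0], [0, -2, 1, 0], [0, 0, -2, 0], [0, 0, 0, -2]]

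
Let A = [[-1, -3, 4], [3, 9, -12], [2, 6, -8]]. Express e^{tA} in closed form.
e^{tA} = [[1 - t, -3*t, 4*t], [3*t, 9*t + 1, -12*t], [2*t, 6*t, 1 - 8*t]]

A has Jordan form J = [[0, 1, 0], [0, 0, 0], [0, 0, 0]] with A = PJP^{-1}, so e^{tA} = P e^{tJ} P^{-1}.

For a Jordan block J_k(λ), e^{tJ_k(λ)} = e^{λt} · (I + tN + t^2 N^2/2! + ... + t^{k-1} N^{k-1}/(k-1)!) where N is the nilpotent superdiagonal part.

Assembling the blocks and conjugating back gives the entries of e^{tA} as shown above.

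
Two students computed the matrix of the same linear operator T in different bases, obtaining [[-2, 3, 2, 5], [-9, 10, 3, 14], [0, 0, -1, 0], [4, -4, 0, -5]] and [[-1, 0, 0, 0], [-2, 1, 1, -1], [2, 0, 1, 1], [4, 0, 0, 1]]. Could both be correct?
Yes.

Two matrices over a field are similar if and only if they have the same invariant factors.

Both A and B have characteristic polynomial (x - 1)^3(x + 1) and minimal polynomial (x - 1)^3(x + 1). Computing further, both have invariant factors (x - 1)^3(x + 1). Hence A and B are similar.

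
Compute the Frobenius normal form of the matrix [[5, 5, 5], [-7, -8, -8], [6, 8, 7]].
The invariant factors of A (the non-unit diagonal entries of the Smith normal form of xI - A over ℚ[x]) are (x - 1)(x^2 - 3x + 5), each dividing the next. The characteristic polynomial is their product, (x - 1)(x^2 - 3x + 5).

The rational canonical form is the block-diagonal matrix of companion matrices C(f_i):
R = [[0, 0, 5], [1, 0, -8], [0, 1, 4]].

Note the characteristic polynomial does not split into linear factors over ℚ, so A has no Jordan form over ℚ; the rational canonical form exists over any field.

R = [[0, 0, 5], [1, 0, -8], [0, 1, 4]]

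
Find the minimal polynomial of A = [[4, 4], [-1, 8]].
m_A(x) = (x - 6)^2

The characteristic polynomial factors as (x - 6)^2. The minimal polynomial is ∏(x - λ)^{k_λ} where k_λ is the size of the largest Jordan block at λ.

For λ = 6: rank(A - 6I) = 1, and the largest Jordan block has size 2 (the smallest k with rank((A - 6I)^k) = rank((A - 6I)^(k+1))).

So m_A(x) = (x - 6)^2.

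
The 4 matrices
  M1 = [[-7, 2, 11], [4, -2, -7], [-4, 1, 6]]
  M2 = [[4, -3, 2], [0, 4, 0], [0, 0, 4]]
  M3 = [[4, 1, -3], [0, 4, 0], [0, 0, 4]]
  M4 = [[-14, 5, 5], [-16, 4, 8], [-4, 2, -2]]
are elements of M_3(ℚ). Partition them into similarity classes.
3 classes: {M1}, {M2, M3}, {M4}

Characteristic polynomials: χ_{M1} = (x + 1)^3, χ_{M2} = (x - 4)^3, χ_{M3} = (x - 4)^3, χ_{M4} = (x + 4)^3.

{M1}: invariant factors (x + 1)^3.

{M2, M3}: invariant factors x - 4, (x - 4)^2.

{M4}: invariant factors x + 4, (x + 4)^2.

Matrices are similar if and only if their invariant-factor lists agree; the partition into similarity classes is {M1}, {M2, M3}, {M4}.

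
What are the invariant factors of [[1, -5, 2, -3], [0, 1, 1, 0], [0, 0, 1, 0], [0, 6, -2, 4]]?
(x - 4)(x - 1)^3

The Jordan structure of A has elementary divisors (x - 1)^3, (x - 4). Arranging the block sizes at each eigenvalue in decreasing order and taking row products gives the invariant factors.

Invariant factors (smallest first, each dividing the next): (x - 4)(x - 1)^3.

Check: the last factor (x - 4)(x - 1)^3 is the minimal polynomial, and the product (x - 4)(x - 1)^3 is the characteristic polynomial.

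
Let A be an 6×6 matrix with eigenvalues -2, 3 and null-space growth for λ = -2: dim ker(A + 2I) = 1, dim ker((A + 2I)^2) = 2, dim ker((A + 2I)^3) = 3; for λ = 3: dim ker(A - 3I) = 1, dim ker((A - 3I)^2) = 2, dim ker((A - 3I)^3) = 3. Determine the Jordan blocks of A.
Jordan blocks: (-2, 3), (3, 3)

λ = -2: successive nullity increments [1, 1, 1] count blocks of size ≥ k; block sizes are [3].
λ = 3: successive nullity increments [1, 1, 1] count blocks of size ≥ k; block sizes are [3].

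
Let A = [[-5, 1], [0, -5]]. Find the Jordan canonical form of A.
The characteristic polynomial is det(xI - A) = (x + 5)^2, so the eigenvalues are -5 (algebraic multiplicity 2).

For λ = -5: rank(A + 5I) = 1, rank((A + 5I)^2) = 0. The eigenspace has dimension 2 - 1 = 1, so there is 1 Jordan block; the rank sequence gives block sizes [2].

Assembling the blocks gives the Jordan form J above.

J = [[-5, 1], [0, -5]]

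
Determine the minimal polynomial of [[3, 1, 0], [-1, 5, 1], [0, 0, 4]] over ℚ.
The characteristic polynomial factors as (x - 4)^3. The minimal polynomial is ∏(x - λ)^{k_λ} where k_λ is the size of the largest Jordan block at λ.

For λ = 4: rank(A - 4I) = 2, and the largest Jordan block has size 3 (the smallest k with rank((A - 4I)^k) = rank((A - 4I)^(k+1))).

So m_A(x) = (x - 4)^3.

m_A(x) = (x - 4)^3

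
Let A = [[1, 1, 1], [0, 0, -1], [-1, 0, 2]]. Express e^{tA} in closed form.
A has Jordan form J = [[1, 1, 0], [0, 1, 1], [0, 0, 1]] with A = PJP^{-1}, so e^{tA} = P e^{tJ} P^{-1}.

For a Jordan block J_k(λ), e^{tJ_k(λ)} = e^{λt} · (I + tN + t^2 N^2/2! + ... + t^{k-1} N^{k-1}/(k-1)!) where N is the nilpotent superdiagonal part.

Assembling the blocks and conjugating back gives the entries of e^{tA} as shown above.

e^{tA} = [[(2 - t^2)*e^{t}/2, t*(2 - t)*e^{t}/2, t*e^{t}], [t^2*e^{t}/2, (t^2/2 - t + 1)*e^{t}, -t*e^{t}], [t*(-t - 2)*e^{t}/2, -t^2*e^{t}/2, (t + 1)*e^{t}]]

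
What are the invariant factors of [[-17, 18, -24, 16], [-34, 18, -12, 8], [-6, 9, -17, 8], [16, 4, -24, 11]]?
x + 5, (x - 3)(x - 2)(x + 5)

The Jordan structure of A has elementary divisors (x + 5), (x + 5), (x - 2), (x - 3). Arranging the block sizes at each eigenvalue in decreasing order and taking row products gives the invariant factors.

Invariant factors (smallest first, each dividing the next): x + 5, (x - 3)(x - 2)(x + 5).

Check: the last factor (x - 3)(x - 2)(x + 5) is the minimal polynomial, and the product (x - 3)(x - 2)(x + 5)^2 is the characteristic polynomial.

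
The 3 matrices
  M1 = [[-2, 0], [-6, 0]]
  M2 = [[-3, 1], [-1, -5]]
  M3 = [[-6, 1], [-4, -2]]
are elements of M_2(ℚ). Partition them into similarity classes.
2 classes: {M1}, {M2, M3}

Characteristic polynomials: χ_{M1} = x(x + 2), χ_{M2} = (x + 4)^2, χ_{M3} = (x + 4)^2.

{M1}: invariant factors x(x + 2).

{M2, M3}: invariant factors (x + 4)^2.

Matrices are similar if and only if their invariant-factor lists agree; the partition into similarity classes is {M1}, {M2, M3}.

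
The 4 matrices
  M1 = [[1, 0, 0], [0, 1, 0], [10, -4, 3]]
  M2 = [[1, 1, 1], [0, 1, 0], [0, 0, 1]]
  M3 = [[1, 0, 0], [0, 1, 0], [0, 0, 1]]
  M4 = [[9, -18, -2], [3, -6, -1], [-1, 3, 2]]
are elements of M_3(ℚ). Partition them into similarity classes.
Characteristic polynomials: χ_{M1} = (x - 3)(x - 1)^2, χ_{M2} = (x - 1)^3, χ_{M3} = (x - 1)^3, χ_{M4} = (x - 3)(x - 1)^2.

{M1}: invariant factors x - 1, (x - 3)(x - 1).

{M2}: invariant factors x - 1, (x - 1)^2.

{M3}: invariant factors x - 1, x - 1, x - 1.

{M4}: invariant factors (x - 3)(x - 1)^2.

Matrices are similar if and only if their invariant-factor lists agree; the partition into similarity classes is {M1}, {M2}, {M3}, {M4}.

4 classes: {M1}, {M2}, {M3}, {M4}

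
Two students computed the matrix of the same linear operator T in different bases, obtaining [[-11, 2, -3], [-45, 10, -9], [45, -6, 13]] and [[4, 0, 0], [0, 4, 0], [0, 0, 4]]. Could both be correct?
Both have characteristic polynomial (x - 4)^3, but the minimal polynomial of A is (x - 4)^2 while the minimal polynomial of B is x - 4. The minimal polynomial is a similarity invariant, so A and B are not similar.

No.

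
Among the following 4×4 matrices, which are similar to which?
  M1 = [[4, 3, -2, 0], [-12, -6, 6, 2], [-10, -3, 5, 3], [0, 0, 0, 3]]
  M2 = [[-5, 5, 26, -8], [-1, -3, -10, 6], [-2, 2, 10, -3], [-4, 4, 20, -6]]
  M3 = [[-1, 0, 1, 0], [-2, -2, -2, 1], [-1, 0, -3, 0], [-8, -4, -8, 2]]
Characteristic polynomials: χ_{M1} = x^2(x - 3)^2, χ_{M2} = x^2(x + 2)^2, χ_{M3} = x^2(x + 2)^2.

{M1}: invariant factors x^2(x - 3)^2.

{M2, M3}: invariant factors x^2(x + 2)^2.

Matrices are similar if and only if their invariant-factor lists agree; the partition into similarity classes is {M1}, {M2, M3}.

2 classes: {M1}, {M2, M3}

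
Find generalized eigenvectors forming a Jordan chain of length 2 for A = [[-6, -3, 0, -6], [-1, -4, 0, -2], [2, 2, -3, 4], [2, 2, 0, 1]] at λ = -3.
We seek v_1 ∈ ker((A + 3I)^2) \ ker(A + 3I), then set v_{i+1} = (A + 3I) v_i.

One such chain is v_1 = [[0, 1, 0, 0]]^T, v_2 = [[-3, -1, 2, 2]]^T. Check: (A + 3I) v_2 = [[0, 0, 0, 0]]^T = 0.

v_1 = [[0, 1, 0, 0]]^T, v_2 = [[-3, -1, 2, 2]]^T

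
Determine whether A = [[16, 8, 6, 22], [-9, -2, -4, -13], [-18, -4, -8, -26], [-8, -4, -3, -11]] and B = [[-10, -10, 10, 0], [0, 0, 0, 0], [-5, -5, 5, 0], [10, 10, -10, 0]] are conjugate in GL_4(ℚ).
No.

Both have characteristic polynomial x^3(x + 5), but the minimal polynomial of A is x^2(x + 5) while the minimal polynomial of B is x(x + 5). The minimal polynomial is a similarity invariant, so A and B are not similar.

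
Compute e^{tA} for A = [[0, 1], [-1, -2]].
e^{tA} = [[(t + 1)*e^{-t}, t*e^{-t}], [-t*e^{-t}, (1 - t)*e^{-t}]]

A has Jordan form J = [[-1, 1], [0, -1]] with A = PJP^{-1}, so e^{tA} = P e^{tJ} P^{-1}.

For a Jordan block J_k(λ), e^{tJ_k(λ)} = e^{λt} · (I + tN + t^2 N^2/2! + ... + t^{k-1} N^{k-1}/(k-1)!) where N is the nilpotent superdiagonal part.

Assembling the blocks and conjugating back gives the entries of e^{tA} as shown above.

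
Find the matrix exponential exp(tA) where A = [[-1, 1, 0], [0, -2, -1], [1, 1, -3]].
A has Jordan form J = [[-2, 1, 0], [0, -2, 1], [0, 0, -2]] with A = PJP^{-1}, so e^{tA} = P e^{tJ} P^{-1}.

For a Jordan block J_k(λ), e^{tJ_k(λ)} = e^{λt} · (I + tN + t^2 N^2/2! + ... + t^{k-1} N^{k-1}/(k-1)!) where N is the nilpotent superdiagonal part.

Assembling the blocks and conjugating back gives the entries of e^{tA} as shown above.

e^{tA} = [[(t^2/2 + t + 1)*e^{-2*t}, t*(t + 2)*e^{-2*t}/2, -t^2*e^{-2*t}/2], [-t^2*e^{-2*t}/2, (2 - t^2)*e^{-2*t}/2, t*(t - 2)*e^{-2*t}/2], [t*e^{-2*t}, t*e^{-2*t}, (1 - t)*e^{-2*t}]]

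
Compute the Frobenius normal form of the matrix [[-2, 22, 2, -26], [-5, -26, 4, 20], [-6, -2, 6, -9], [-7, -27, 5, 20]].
The invariant factors of A (the non-unit diagonal entries of the Smith normal form of xI - A over ℚ[x]) are (x + 1)(x + 5)(x^2 - 4x - 4), each dividing the next. The characteristic polynomial is their product, (x + 1)(x + 5)(x^2 - 4x - 4).

The rational canonical form is the block-diagonal matrix of companion matrices C(f_i):
R = [[0, 0, 0, 20], [1, 0, 0, 44], [0, 1, 0, 23], [0, 0, 1, -2]].

Note the characteristic polynomial does not split into linear factors over ℚ, so A has no Jordan form over ℚ; the rational canonical form exists over any field.

R = [[0, 0, 0, 20], [1, 0, 0, 44], [0, 1, 0, 23], [0, 0, 1, -2]]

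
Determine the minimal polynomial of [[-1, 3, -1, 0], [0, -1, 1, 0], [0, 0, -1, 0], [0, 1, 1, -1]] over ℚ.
m_A(x) = (x + 1)^3

The characteristic polynomial factors as (x + 1)^4. The minimal polynomial is ∏(x - λ)^{k_λ} where k_λ is the size of the largest Jordan block at λ.

For λ = -1: rank(A + I) = 2, and the largest Jordan block has size 3 (the smallest k with rank((A + I)^k) = rank((A + I)^(k+1))).

So m_A(x) = (x + 1)^3.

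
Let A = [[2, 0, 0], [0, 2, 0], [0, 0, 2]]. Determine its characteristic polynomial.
xI - A = [[x - 2, 0, 0], [0, x - 2, 0], [0, 0, x - 2]].

Expanding det(xI - A) along the first row:
det(xI - A) = + (x - 2)·det([[x - 2, 0], [0, x - 2]]) - (0)·det([[0, 0], [0, x - 2]]) + (0)·det([[0, x - 2], [0, 0]]).

Evaluating gives χ_A(x) = x^3 - 6x^2 + 12x - 8 = (x - 2)^3.

χ_A(x) = (x - 2)^3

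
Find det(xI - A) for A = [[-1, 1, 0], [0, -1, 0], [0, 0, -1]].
xI - A = [[x + 1, -1, 0], [0, x + 1, 0], [0, 0, x + 1]].

Expanding det(xI - A) along the first row:
det(xI - A) = + (x + 1)·det([[x + 1, 0], [0, x + 1]]) - (-1)·det([[0, 0], [0, x + 1]]) + (0)·det([[0, x + 1], [0, 0]]).

Evaluating gives χ_A(x) = x^3 + 3x^2 + 3x + 1 = (x + 1)^3.

χ_A(x) = (x + 1)^3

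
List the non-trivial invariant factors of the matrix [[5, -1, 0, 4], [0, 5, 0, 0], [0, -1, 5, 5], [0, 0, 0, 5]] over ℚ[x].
(x - 5)^2, (x - 5)^2

The Jordan structure of A has elementary divisors (x - 5)^2, (x - 5)^2. Arranging the block sizes at each eigenvalue in decreasing order and taking row products gives the invariant factors.

Invariant factors (smallest first, each dividing the next): (x - 5)^2, (x - 5)^2.

Check: the last factor (x - 5)^2 is the minimal polynomial, and the product (x - 5)^4 is the characteristic polynomial.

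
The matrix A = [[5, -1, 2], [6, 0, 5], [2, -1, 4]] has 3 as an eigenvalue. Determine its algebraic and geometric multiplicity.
algebraic multiplicity 3, geometric multiplicity 1

The characteristic polynomial is (x - 3)^3, so the factor x - 3 appears with exponent 3: the algebraic multiplicity is 3.

rank(A - 3I) = 2, so the eigenspace has dimension 3 - 2 = 1: the geometric multiplicity is 1.

Since 1 < 3, A is not diagonalizable.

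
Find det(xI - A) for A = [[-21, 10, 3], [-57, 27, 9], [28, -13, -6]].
χ_A(x) = x^3

xI - A = [[x + 21, -10, -3], [57, x - 27, -9], [-28, 13, x + 6]].

Expanding det(xI - A) along the first row:
det(xI - A) = + (x + 21)·det([[x - 27, -9], [13, x + 6]]) - (-10)·det([[57, -9], [-28, x + 6]]) + (-3)·det([[57, x - 27], [-28, 13]]).

Evaluating gives χ_A(x) = x^3.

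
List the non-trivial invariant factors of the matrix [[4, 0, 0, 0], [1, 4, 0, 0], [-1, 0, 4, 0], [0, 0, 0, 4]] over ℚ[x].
x - 4, x - 4, (x - 4)^2

The Jordan structure of A has elementary divisors (x - 4)^2, (x - 4), (x - 4). Arranging the block sizes at each eigenvalue in decreasing order and taking row products gives the invariant factors.

Invariant factors (smallest first, each dividing the next): x - 4, x - 4, (x - 4)^2.

Check: the last factor (x - 4)^2 is the minimal polynomial, and the product (x - 4)^4 is the characteristic polynomial.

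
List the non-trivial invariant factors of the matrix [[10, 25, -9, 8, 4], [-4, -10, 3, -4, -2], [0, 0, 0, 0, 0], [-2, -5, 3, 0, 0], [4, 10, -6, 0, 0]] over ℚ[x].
x, x, x^3

The Jordan structure of A has elementary divisors x^3, x, x. Arranging the block sizes at each eigenvalue in decreasing order and taking row products gives the invariant factors.

Invariant factors (smallest first, each dividing the next): x, x, x^3.

Check: the last factor x^3 is the minimal polynomial, and the product x^5 is the characteristic polynomial.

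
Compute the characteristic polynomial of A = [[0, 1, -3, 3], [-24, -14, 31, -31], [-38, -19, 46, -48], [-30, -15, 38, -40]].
χ_A(x) = (x + 2)^4

xI - A = [[x, -1, 3, -3], [24, x + 14, -31, 31], [38, 19, x - 46, 48], [30, 15, -38, x + 40]].

Expanding det(xI - A) along the first row:
det(xI - A) = + (x)·det([[x + 14, -31, 31], [19, x - 46, 48], [15, -38, x + 40]]) - (-1)·det([[24, -31, 31], [38, x - 46, 48], [30, -38, x + 40]]) + (3)·det([[24, x + 14, 31], [38, 19, 48], [30, 15, x + 40]]) - (-3)·det([[24, x + 14, -31], [38, 19, x - 46], [30, 15, -38]]).

Evaluating gives χ_A(x) = x^4 + 8x^3 + 24x^2 + 32x + 16 = (x + 2)^4.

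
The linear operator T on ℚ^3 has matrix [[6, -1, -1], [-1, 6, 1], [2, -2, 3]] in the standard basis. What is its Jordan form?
J = [[5, 1, 0], [0, 5, 0], [0, 0, 5]]

The characteristic polynomial is det(xI - A) = (x - 5)^3, so the eigenvalues are 5 (algebraic multiplicity 3).

For λ = 5: rank(A - 5I) = 1, rank((A - 5I)^2) = 0. The eigenspace has dimension 3 - 1 = 2, so there are 2 Jordan blocks; the rank sequence gives block sizes [2, 1].

Assembling the blocks gives the Jordan form J above.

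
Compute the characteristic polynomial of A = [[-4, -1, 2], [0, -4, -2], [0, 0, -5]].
xI - A = [[x + 4, 1, -2], [0, x + 4, 2], [0, 0, x + 5]].

Expanding det(xI - A) along the first row:
det(xI - A) = + (x + 4)·det([[x + 4, 2], [0, x + 5]]) - (1)·det([[0, 2], [0, x + 5]]) + (-2)·det([[0, x + 4], [0, 0]]).

Evaluating gives χ_A(x) = x^3 + 13x^2 + 56x + 80 = (x + 4)^2(x + 5).

χ_A(x) = (x + 4)^2(x + 5)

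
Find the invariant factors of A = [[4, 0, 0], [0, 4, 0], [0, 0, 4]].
x - 4, x - 4, x - 4

The Jordan structure of A has elementary divisors (x - 4), (x - 4), (x - 4). Arranging the block sizes at each eigenvalue in decreasing order and taking row products gives the invariant factors.

Invariant factors (smallest first, each dividing the next): x - 4, x - 4, x - 4.

Check: the last factor x - 4 is the minimal polynomial, and the product (x - 4)^3 is the characteristic polynomial.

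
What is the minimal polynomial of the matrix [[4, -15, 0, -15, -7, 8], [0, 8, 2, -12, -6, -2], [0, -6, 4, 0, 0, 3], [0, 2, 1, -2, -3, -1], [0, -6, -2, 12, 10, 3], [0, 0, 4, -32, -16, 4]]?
m_A(x) = (x - 6)^2(x - 4)^3

The characteristic polynomial factors as (x - 6)^2(x - 4)^4. The minimal polynomial is ∏(x - λ)^{k_λ} where k_λ is the size of the largest Jordan block at λ.

For λ = 4: rank(A - 4I) = 4, and the largest Jordan block has size 3 (the smallest k with rank((A - 4I)^k) = rank((A - 4I)^(k+1))).
For λ = 6: rank(A - 6I) = 5, and the largest Jordan block has size 2 (the smallest k with rank((A - 6I)^k) = rank((A - 6I)^(k+1))).

So m_A(x) = (x - 6)^2(x - 4)^3.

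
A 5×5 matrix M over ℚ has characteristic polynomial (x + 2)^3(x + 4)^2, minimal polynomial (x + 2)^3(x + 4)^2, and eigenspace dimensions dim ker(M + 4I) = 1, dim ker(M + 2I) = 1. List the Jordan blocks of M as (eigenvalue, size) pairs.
λ = -4: algebraic multiplicity 2 (exponent in χ_M), largest block size 2 (exponent in m_M), 1 block (geometric multiplicity). This forces block sizes [2].
λ = -2: algebraic multiplicity 3 (exponent in χ_M), largest block size 3 (exponent in m_M), 1 block (geometric multiplicity). This forces block sizes [3].

Jordan blocks: (-4, 2), (-2, 3)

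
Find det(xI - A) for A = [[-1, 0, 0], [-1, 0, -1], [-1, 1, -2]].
xI - A = [[x + 1, 0, 0], [1, x, 1], [1, -1, x + 2]].

Expanding det(xI - A) along the first row:
det(xI - A) = + (x + 1)·det([[x, 1], [-1, x + 2]]) - (0)·det([[1, 1], [1, x + 2]]) + (0)·det([[1, x], [1, -1]]).

Evaluating gives χ_A(x) = x^3 + 3x^2 + 3x + 1 = (x + 1)^3.

χ_A(x) = (x + 1)^3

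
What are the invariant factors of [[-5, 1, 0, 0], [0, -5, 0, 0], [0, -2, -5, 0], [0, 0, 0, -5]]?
x + 5, x + 5, (x + 5)^2

The Jordan structure of A has elementary divisors (x + 5)^2, (x + 5), (x + 5). Arranging the block sizes at each eigenvalue in decreasing order and taking row products gives the invariant factors.

Invariant factors (smallest first, each dividing the next): x + 5, x + 5, (x + 5)^2.

Check: the last factor (x + 5)^2 is the minimal polynomial, and the product (x + 5)^4 is the characteristic polynomial.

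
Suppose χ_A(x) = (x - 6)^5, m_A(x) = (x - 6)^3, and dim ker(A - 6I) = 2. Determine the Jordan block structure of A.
λ = 6: algebraic multiplicity 5 (exponent in χ_A), largest block size 3 (exponent in m_A), 2 blocks (geometric multiplicity). These force block sizes [3, 2].

Jordan blocks: (6, 3), (6, 2)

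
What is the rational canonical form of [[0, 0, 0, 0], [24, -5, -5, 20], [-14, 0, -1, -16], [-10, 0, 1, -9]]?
The invariant factors of A (the non-unit diagonal entries of the Smith normal form of xI - A over ℚ[x]) are x + 5, x(x + 5)^2, each dividing the next. The characteristic polynomial is their product, x(x + 5)^3.

The rational canonical form is the block-diagonal matrix of companion matrices C(f_i):
R = [[-5, 0, 0, 0], [0, 0, 0, 0], [0, 1, 0, -25], [0, 0, 1, -10]].

R = [[-5, 0, 0, 0], [0, 0, 0, 0], [0, 1, 0, -25], [0, 0, 1, -10]]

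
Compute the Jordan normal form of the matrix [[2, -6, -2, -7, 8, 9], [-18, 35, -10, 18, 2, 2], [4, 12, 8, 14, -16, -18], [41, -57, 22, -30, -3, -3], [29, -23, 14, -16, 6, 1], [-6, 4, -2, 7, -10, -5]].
The characteristic polynomial is det(xI - A) = (x - 6)^3(x - 4)(x + 3)^2, so the eigenvalues are -3 (algebraic multiplicity 2), 4 (algebraic multiplicity 1), 6 (algebraic multiplicity 3).

For λ = -3: rank(A + 3I) = 4. The eigenspace has dimension 6 - 4 = 2, so there are 2 Jordan blocks; the rank sequence gives block sizes [1, 1].

For λ = 4: algebraic multiplicity 1 gives one 1×1 block.

For λ = 6: rank(A - 6I) = 5, rank((A - 6I)^2) = 4, rank((A - 6I)^3) = 3. The eigenspace has dimension 6 - 5 = 1, so there is 1 Jordan block; the rank sequence gives block sizes [3].

Assembling the blocks gives the Jordan form J above.

J = [[-3, 0, 0, 0, 0, 0], [0, -3, 0, 0, 0, 0], [0, 0, 4, 0, 0, 0], [0, 0, 0, 6, 1, 0], [0, 0, 0, 0, 6, 1], [0, 0, 0, 0, 0, 6]]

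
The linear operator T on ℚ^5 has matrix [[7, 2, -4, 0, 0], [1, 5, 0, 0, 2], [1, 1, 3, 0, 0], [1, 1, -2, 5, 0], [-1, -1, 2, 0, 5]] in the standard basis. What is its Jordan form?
J = [[5, 1, 0, 0, 0], [0, 5, 1, 0, 0], [0, 0, 5, 0, 0], [0, 0, 0, 5, 0], [0, 0, 0, 0, 5]]

The characteristic polynomial is det(xI - A) = (x - 5)^5, so the eigenvalues are 5 (algebraic multiplicity 5).

For λ = 5: rank(A - 5I) = 2, rank((A - 5I)^2) = 1, rank((A - 5I)^3) = 0. The eigenspace has dimension 5 - 2 = 3, so there are 3 Jordan blocks; the rank sequence gives block sizes [3, 1, 1].

Assembling the blocks gives the Jordan form J above.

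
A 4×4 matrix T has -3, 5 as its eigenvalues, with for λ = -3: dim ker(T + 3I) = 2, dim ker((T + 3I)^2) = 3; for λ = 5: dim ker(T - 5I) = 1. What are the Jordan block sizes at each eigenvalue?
Jordan blocks: (-3, 2), (-3, 1), (5, 1)

λ = -3: successive nullity increments [2, 1] count blocks of size ≥ k; block sizes are [2, 1].
λ = 5: successive nullity increments [1] count blocks of size ≥ k; block sizes are [1].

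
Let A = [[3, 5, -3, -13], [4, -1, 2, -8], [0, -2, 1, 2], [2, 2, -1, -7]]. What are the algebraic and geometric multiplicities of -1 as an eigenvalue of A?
The characteristic polynomial is (x + 1)^4, so the factor x + 1 appears with exponent 4: the algebraic multiplicity is 4.

rank(A + I) = 2, so the eigenspace has dimension 4 - 2 = 2: the geometric multiplicity is 2.

Since 2 < 4, A is not diagonalizable.

algebraic multiplicity 4, geometric multiplicity 2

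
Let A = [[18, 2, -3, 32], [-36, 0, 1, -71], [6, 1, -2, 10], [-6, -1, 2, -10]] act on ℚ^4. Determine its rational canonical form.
R = [[0, 0, 0, 0], [1, 0, 0, -36], [0, 1, 0, 6], [0, 0, 1, 6]]

The invariant factors of A (the non-unit diagonal entries of the Smith normal form of xI - A over ℚ[x]) are x(x - 6)(x^2 - 6), each dividing the next. The characteristic polynomial is their product, x(x - 6)(x^2 - 6).

The rational canonical form is the block-diagonal matrix of companion matrices C(f_i):
R = [[0, 0, 0, 0], [1, 0, 0, -36], [0, 1, 0, 6], [0, 0, 1, 6]].

Note the characteristic polynomial does not split into linear factors over ℚ, so A has no Jordan form over ℚ; the rational canonical form exists over any field.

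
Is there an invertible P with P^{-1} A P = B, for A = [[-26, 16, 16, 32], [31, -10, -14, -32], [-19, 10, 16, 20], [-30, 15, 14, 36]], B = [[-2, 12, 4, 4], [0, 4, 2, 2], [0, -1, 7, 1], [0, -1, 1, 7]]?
No.

Both have characteristic polynomial (x - 6)^3(x + 2), but the minimal polynomial of A is (x - 6)^3(x + 2) while the minimal polynomial of B is (x - 6)^2(x + 2). The minimal polynomial is a similarity invariant, so A and B are not similar.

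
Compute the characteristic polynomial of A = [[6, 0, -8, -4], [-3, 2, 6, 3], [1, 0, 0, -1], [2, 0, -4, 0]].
χ_A(x) = (x - 2)^4

xI - A = [[x - 6, 0, 8, 4], [3, x - 2, -6, -3], [-1, 0, x, 1], [-2, 0, 4, x]].

Expanding det(xI - A) along the first row:
det(xI - A) = + (x - 6)·det([[x - 2, -6, -3], [0, x, 1], [0, 4, x]]) - (0)·det([[3, -6, -3], [-1, x, 1], [-2, 4, x]]) + (8)·det([[3, x - 2, -3], [-1, 0, 1], [-2, 0, x]]) - (4)·det([[3, x - 2, -6], [-1, 0, x], [-2, 0, 4]]).

Evaluating gives χ_A(x) = x^4 - 8x^3 + 24x^2 - 32x + 16 = (x - 2)^4.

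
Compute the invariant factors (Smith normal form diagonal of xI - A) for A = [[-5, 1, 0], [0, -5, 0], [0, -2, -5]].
x + 5, (x + 5)^2

The Jordan structure of A has elementary divisors (x + 5)^2, (x + 5). Arranging the block sizes at each eigenvalue in decreasing order and taking row products gives the invariant factors.

Invariant factors (smallest first, each dividing the next): x + 5, (x + 5)^2.

Check: the last factor (x + 5)^2 is the minimal polynomial, and the product (x + 5)^3 is the characteristic polynomial.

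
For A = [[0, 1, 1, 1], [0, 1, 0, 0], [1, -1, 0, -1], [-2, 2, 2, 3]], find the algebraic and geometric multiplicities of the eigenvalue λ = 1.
The characteristic polynomial is (x - 1)^4, so the factor x - 1 appears with exponent 4: the algebraic multiplicity is 4.

rank(A - I) = 1, so the eigenspace has dimension 4 - 1 = 3: the geometric multiplicity is 3.

Since 3 < 4, A is not diagonalizable.

algebraic multiplicity 4, geometric multiplicity 3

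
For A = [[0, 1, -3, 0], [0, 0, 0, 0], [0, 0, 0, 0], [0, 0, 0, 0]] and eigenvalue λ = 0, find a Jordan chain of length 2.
We seek v_1 ∈ ker(A^2) \ ker(A), then set v_{i+1} = A v_i.

One such chain is v_1 = [[-2, -2, -1, 4]]^T, v_2 = [[1, 0, 0, 0]]^T. Check: A v_2 = [[0, 0, 0, 0]]^T = 0.

v_1 = [[-2, -2, -1, 4]]^T, v_2 = [[1, 0, 0, 0]]^T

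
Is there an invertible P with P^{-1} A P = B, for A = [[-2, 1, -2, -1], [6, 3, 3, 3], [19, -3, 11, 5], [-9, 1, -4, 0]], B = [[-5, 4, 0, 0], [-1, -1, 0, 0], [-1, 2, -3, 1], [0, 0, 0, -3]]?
No.

trace(A) = 12 but trace(B) = -12. The trace is a similarity invariant, so A and B are not similar.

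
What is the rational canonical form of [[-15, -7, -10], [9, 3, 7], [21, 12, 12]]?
R = [[0, 0, -3], [1, 0, 0], [0, 1, 0]]

The invariant factors of A (the non-unit diagonal entries of the Smith normal form of xI - A over ℚ[x]) are x^3 + 3, each dividing the next. The characteristic polynomial is their product, x^3 + 3.

The rational canonical form is the block-diagonal matrix of companion matrices C(f_i):
R = [[0, 0, -3], [1, 0, 0], [0, 1, 0]].

Note the characteristic polynomial does not split into linear factors over ℚ, so A has no Jordan form over ℚ; the rational canonical form exists over any field.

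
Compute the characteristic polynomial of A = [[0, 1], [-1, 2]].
xI - A = [[x, -1], [1, x - 2]].

Expanding det(xI - A) along the first row:
det(xI - A) = + (x)·det([[x - 2]]) - (-1)·det([[1]]).

Evaluating gives χ_A(x) = x^2 - 2x + 1 = (x - 1)^2.

χ_A(x) = (x - 1)^2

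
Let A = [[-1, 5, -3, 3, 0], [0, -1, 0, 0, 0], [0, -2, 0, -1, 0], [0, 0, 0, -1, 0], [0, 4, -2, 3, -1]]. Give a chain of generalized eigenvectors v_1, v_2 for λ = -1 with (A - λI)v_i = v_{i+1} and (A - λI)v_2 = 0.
v_1 = [[7, -1, -2, 0, 4]]^T, v_2 = [[1, 0, 0, 0, 0]]^T

We seek v_1 ∈ ker((A + I)^2) \ ker(A + I), then set v_{i+1} = (A + I) v_i.

One such chain is v_1 = [[7, -1, -2, 0, 4]]^T, v_2 = [[1, 0, 0, 0, 0]]^T. Check: (A + I) v_2 = [[0, 0, 0, 0, 0]]^T = 0.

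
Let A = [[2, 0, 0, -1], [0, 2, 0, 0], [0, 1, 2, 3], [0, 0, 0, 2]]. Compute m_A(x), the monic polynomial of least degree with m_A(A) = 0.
The characteristic polynomial factors as (x - 2)^4. The minimal polynomial is ∏(x - λ)^{k_λ} where k_λ is the size of the largest Jordan block at λ.

For λ = 2: rank(A - 2I) = 2, and the largest Jordan block has size 2 (the smallest k with rank((A - 2I)^k) = rank((A - 2I)^(k+1))).

So m_A(x) = (x - 2)^2.

m_A(x) = (x - 2)^2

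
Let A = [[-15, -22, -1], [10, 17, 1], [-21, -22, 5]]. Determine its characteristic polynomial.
χ_A(x) = (x - 6)^2(x + 5)

xI - A = [[x + 15, 22, 1], [-10, x - 17, -1], [21, 22, x - 5]].

Expanding det(xI - A) along the first row:
det(xI - A) = + (x + 15)·det([[x - 17, -1], [22, x - 5]]) - (22)·det([[-10, -1], [21, x - 5]]) + (1)·det([[-10, x - 17], [21, 22]]).

Evaluating gives χ_A(x) = x^3 - 7x^2 - 24x + 180 = (x - 6)^2(x + 5).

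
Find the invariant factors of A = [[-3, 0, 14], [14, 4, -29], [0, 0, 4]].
(x - 4)^2(x + 3)

The Jordan structure of A has elementary divisors (x + 3), (x - 4)^2. Arranging the block sizes at each eigenvalue in decreasing order and taking row products gives the invariant factors.

Invariant factors (smallest first, each dividing the next): (x - 4)^2(x + 3).

Check: the last factor (x - 4)^2(x + 3) is the minimal polynomial, and the product (x - 4)^2(x + 3) is the characteristic polynomial.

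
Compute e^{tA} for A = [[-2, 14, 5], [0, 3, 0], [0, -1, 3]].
A has Jordan form J = [[-2, 0, 0], [0, 3, 1], [0, 0, 3]] with A = PJP^{-1}, so e^{tA} = P e^{tJ} P^{-1}.

For a Jordan block J_k(λ), e^{tJ_k(λ)} = e^{λt} · (I + tN + t^2 N^2/2! + ... + t^{k-1} N^{k-1}/(k-1)!) where N is the nilpotent superdiagonal part.

Assembling the blocks and conjugating back gives the entries of e^{tA} as shown above.

e^{tA} = [[e^{-2*t}, ((3 - t)*e^{5*t} - 3)*e^{-2*t}, (e^{5*t} - 1)*e^{-2*t}], [0, e^{3*t}, 0], [0, -t*e^{3*t}, e^{3*t}]]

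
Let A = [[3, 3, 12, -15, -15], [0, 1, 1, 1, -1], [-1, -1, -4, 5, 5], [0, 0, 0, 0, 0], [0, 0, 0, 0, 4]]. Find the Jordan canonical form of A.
The characteristic polynomial is det(xI - A) = x^4(x - 4), so the eigenvalues are 0 (algebraic multiplicity 4), 4 (algebraic multiplicity 1).

For λ = 0: rank(A) = 3, rank(A^2) = 2, rank(A^3) = 1. The eigenspace has dimension 5 - 3 = 2, so there are 2 Jordan blocks; the rank sequence gives block sizes [3, 1].

For λ = 4: algebraic multiplicity 1 gives one 1×1 block.

Assembling the blocks gives the Jordan form J above.

J = [[0, 1, 0, 0, 0], [0, 0, 1, 0, 0], [0, 0, 0, 0, 0], [0, 0, 0, 0, 0], [0, 0, 0, 0, 4]]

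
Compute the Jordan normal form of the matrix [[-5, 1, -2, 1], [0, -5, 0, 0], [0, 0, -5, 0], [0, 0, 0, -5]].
The characteristic polynomial is det(xI - A) = (x + 5)^4, so the eigenvalues are -5 (algebraic multiplicity 4).

For λ = -5: rank(A + 5I) = 1, rank((A + 5I)^2) = 0. The eigenspace has dimension 4 - 1 = 3, so there are 3 Jordan blocks; the rank sequence gives block sizes [2, 1, 1].

Assembling the blocks gives the Jordan form J above.

J = [[-5, 1, 0, 0], [0, -5, 0, 0], [0, 0, -5, 0], [0, 0, 0, -5]]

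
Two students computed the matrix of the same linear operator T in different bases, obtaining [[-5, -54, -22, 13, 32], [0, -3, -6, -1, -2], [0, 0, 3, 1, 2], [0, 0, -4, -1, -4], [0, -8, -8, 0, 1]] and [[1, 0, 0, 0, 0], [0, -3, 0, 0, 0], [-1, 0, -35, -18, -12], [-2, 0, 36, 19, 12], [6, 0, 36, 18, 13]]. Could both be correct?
Yes.

Two matrices over a field are similar if and only if they have the same invariant factors.

Both A and B have characteristic polynomial (x - 1)^3(x + 3)(x + 5) and minimal polynomial (x - 1)^2(x + 3)(x + 5). Computing further, both have invariant factors x - 1, (x - 1)^2(x + 3)(x + 5). Hence A and B are similar.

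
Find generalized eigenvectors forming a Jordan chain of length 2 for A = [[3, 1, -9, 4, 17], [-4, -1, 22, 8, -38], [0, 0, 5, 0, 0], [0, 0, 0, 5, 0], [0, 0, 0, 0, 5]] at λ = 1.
v_1 = [[0, 1, 0, 0, 0]]^T, v_2 = [[1, -2, 0, 0, 0]]^T

We seek v_1 ∈ ker((A - I)^2) \ ker(A - I), then set v_{i+1} = (A - I) v_i.

One such chain is v_1 = [[0, 1, 0, 0, 0]]^T, v_2 = [[1, -2, 0, 0, 0]]^T. Check: (A - I) v_2 = [[0, 0, 0, 0, 0]]^T = 0.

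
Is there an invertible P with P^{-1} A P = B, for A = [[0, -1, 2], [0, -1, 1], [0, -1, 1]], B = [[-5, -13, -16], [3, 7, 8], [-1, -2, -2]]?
Two matrices over a field are similar if and only if they have the same invariant factors.

Both A and B have characteristic polynomial x^3 and minimal polynomial x^3. Computing further, both have invariant factors x^3. Hence A and B are similar.

Yes.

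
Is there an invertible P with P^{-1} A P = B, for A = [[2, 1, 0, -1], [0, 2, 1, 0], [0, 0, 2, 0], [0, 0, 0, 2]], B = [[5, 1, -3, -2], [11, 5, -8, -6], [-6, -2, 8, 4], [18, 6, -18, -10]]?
Yes.

Two matrices over a field are similar if and only if they have the same invariant factors.

Both A and B have characteristic polynomial (x - 2)^4 and minimal polynomial (x - 2)^3. Computing further, both have invariant factors x - 2, (x - 2)^3. Hence A and B are similar.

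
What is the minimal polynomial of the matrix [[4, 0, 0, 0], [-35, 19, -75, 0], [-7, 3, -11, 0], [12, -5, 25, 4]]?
m_A(x) = (x - 4)^2

The characteristic polynomial factors as (x - 4)^4. The minimal polynomial is ∏(x - λ)^{k_λ} where k_λ is the size of the largest Jordan block at λ.

For λ = 4: rank(A - 4I) = 2, and the largest Jordan block has size 2 (the smallest k with rank((A - 4I)^k) = rank((A - 4I)^(k+1))).

So m_A(x) = (x - 4)^2.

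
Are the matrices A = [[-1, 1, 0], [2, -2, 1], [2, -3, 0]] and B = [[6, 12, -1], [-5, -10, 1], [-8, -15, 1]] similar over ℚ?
Two matrices over a field are similar if and only if they have the same invariant factors.

Both A and B have characteristic polynomial (x + 1)^3 and minimal polynomial (x + 1)^3. Computing further, both have invariant factors (x + 1)^3. Hence A and B are similar.

Yes.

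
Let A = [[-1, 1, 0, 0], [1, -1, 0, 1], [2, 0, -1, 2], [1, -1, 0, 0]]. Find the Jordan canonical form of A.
The characteristic polynomial is det(xI - A) = x(x + 1)^3, so the eigenvalues are -1 (algebraic multiplicity 3), 0 (algebraic multiplicity 1).

For λ = -1: rank(A + I) = 2, rank((A + I)^2) = 1. The eigenspace has dimension 4 - 2 = 2, so there are 2 Jordan blocks; the rank sequence gives block sizes [2, 1].

For λ = 0: algebraic multiplicity 1 gives one 1×1 block.

Assembling the blocks gives the Jordan form J above.

J = [[-1, 1, 0, 0], [0, -1, 0, 0], [0, 0, -1, 0], [0, 0, 0, 0]]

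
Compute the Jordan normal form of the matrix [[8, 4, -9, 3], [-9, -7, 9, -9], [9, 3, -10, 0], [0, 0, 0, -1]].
J = [[-4, 1, 0, 0], [0, -4, 0, 0], [0, 0, -1, 0], [0, 0, 0, -1]]

The characteristic polynomial is det(xI - A) = (x + 1)^2(x + 4)^2, so the eigenvalues are -4 (algebraic multiplicity 2), -1 (algebraic multiplicity 2).

For λ = -4: rank(A + 4I) = 3, rank((A + 4I)^2) = 2. The eigenspace has dimension 4 - 3 = 1, so there is 1 Jordan block; the rank sequence gives block sizes [2].

For λ = -1: rank(A + I) = 2. The eigenspace has dimension 4 - 2 = 2, so there are 2 Jordan blocks; the rank sequence gives block sizes [1, 1].

Assembling the blocks gives the Jordan form J above.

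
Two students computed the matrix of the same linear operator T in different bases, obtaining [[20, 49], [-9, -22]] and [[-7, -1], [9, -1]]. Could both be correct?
No.

trace(A) = -2 but trace(B) = -8. The trace is a similarity invariant, so A and B are not similar.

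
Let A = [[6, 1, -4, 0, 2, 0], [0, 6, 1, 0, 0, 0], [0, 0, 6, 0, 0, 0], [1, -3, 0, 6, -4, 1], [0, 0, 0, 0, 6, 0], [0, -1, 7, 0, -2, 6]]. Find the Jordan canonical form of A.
J = [[6, 1, 0, 0, 0, 0], [0, 6, 1, 0, 0, 0], [0, 0, 6, 0, 0, 0], [0, 0, 0, 6, 1, 0], [0, 0, 0, 0, 6, 0], [0, 0, 0, 0, 0, 6]]

The characteristic polynomial is det(xI - A) = (x - 6)^6, so the eigenvalues are 6 (algebraic multiplicity 6).

For λ = 6: rank(A - 6I) = 3, rank((A - 6I)^2) = 1, rank((A - 6I)^3) = 0. The eigenspace has dimension 6 - 3 = 3, so there are 3 Jordan blocks; the rank sequence gives block sizes [3, 2, 1].

Assembling the blocks gives the Jordan form J above.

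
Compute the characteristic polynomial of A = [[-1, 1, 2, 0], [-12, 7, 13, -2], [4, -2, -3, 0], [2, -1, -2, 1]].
xI - A = [[x + 1, -1, -2, 0], [12, x - 7, -13, 2], [-4, 2, x + 3, 0], [-2, 1, 2, x - 1]].

Expanding det(xI - A) along the first row:
det(xI - A) = + (x + 1)·det([[x - 7, -13, 2], [2, x + 3, 0], [1, 2, x - 1]]) - (-1)·det([[12, -13, 2], [-4, x + 3, 0], [-2, 2, x - 1]]) + (-2)·det([[12, x - 7, 2], [-4, 2, 0], [-2, 1, x - 1]]) - (0)·det([[12, x - 7, -13], [-4, 2, x + 3], [-2, 1, 2]]).

Evaluating gives χ_A(x) = x^4 - 4x^3 + 6x^2 - 4x + 1 = (x - 1)^4.

χ_A(x) = (x - 1)^4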